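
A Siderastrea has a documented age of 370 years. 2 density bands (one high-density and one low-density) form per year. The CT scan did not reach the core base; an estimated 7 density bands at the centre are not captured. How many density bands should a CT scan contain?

733 density bands

370 years at 2 density bands per year gives 370 × 2 = 740 density bands.
740 − 7 missed = 733 density bands expected in the prepared section.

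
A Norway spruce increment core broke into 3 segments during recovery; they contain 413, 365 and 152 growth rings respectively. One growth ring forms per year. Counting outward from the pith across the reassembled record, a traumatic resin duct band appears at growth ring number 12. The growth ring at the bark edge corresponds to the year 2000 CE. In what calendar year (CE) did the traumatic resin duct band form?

1082 CE

Total growth rings = 413 + 365 + 152 = 930.
930 − 12 = 918 growth rings lie beyond the traumatic resin duct band toward the bark edge.
Counting back 918 years from 2000 CE places the traumatic resin duct band in 2000 − 918 = 1082 CE.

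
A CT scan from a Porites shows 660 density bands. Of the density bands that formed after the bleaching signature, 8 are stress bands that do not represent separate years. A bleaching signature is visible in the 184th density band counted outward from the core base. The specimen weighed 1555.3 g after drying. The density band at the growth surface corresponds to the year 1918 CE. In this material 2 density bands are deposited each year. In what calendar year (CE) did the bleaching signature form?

1684 CE

The bleaching signature sits at density band 184 from the core base, so 660 − 184 = 476 density bands formed after it.
Removing the 8 false density bands leaves 476 − 8 = 468 true density bands beyond the bleaching signature.
With 2 density bands per year, 468 / 2 = 234 years.
Counting back 234 years from 1918 CE places the bleaching signature in 1918 − 234 = 1684 CE.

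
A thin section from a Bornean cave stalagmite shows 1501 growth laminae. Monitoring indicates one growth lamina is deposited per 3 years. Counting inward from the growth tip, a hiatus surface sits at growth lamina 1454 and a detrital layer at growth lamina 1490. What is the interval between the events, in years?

The two markers are separated by 1490 − 1454 = 36 growth laminae.
36 growth laminae at 3 years each span 36 × 3 = 108 years.

108 years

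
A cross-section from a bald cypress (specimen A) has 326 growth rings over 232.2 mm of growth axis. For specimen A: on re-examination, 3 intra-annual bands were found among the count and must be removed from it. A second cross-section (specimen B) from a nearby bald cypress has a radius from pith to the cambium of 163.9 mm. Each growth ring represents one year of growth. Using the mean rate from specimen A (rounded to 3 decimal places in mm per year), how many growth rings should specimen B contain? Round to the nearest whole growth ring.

Specimen A: true growth ring count = 326 − 3 = 323.
A: Extension rate ≈ 232.2 / 323 = 0.719 mm/year.
For B, 163.9 / 0.719 = 227.96 years ≈ 228 growth rings.

228 growth rings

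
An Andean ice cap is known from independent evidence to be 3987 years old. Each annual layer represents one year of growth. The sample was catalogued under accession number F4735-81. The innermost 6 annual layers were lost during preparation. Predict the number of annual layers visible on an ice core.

3981 annual layers

Expected annual layers over 3987 years: 3987.
3987 − 6 missed = 3981 annual layers expected in the prepared section.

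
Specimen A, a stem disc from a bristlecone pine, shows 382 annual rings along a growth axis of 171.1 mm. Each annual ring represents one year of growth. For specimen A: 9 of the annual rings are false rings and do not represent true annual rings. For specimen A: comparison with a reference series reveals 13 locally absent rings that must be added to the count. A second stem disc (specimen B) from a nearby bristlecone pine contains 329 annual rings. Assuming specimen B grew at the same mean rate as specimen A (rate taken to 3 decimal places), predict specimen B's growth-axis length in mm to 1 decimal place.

Specimen A: correcting the raw count gives 382 − 9 + 13 = 386 true annual rings.
A: 171.1 mm over 386 years gives 171.1 / 386 ≈ 0.443 mm/year.
For B, 0.443 mm/year × 329 years = 145.7 mm.

145.7 mm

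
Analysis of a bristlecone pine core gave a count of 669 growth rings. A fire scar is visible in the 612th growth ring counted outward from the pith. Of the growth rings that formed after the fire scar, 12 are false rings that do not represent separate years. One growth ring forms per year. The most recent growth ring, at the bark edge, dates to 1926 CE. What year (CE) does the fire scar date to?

1881 CE

669 − 612 = 57 growth rings lie beyond the fire scar toward the bark edge.
57 − 12 false = 45 true growth rings after the fire scar.
1926 − 45 = 1881 CE.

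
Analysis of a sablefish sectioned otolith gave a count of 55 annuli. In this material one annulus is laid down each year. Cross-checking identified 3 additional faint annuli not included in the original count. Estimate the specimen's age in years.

Correcting the raw count gives 55 + 3 = 58 true annuli.
At one annulus per year, that is 58 years.

58 yr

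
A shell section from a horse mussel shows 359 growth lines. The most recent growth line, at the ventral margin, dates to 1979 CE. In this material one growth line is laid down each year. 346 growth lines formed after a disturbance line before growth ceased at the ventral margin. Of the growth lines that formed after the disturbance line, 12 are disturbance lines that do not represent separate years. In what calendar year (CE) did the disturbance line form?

346 growth lines formed after the disturbance line.
Removing the 12 false growth lines leaves 346 − 12 = 334 true growth lines beyond the disturbance line.
The growth line at the ventral margin is 1979 CE, so the disturbance line dates to 1979 − 334 = 1645 CE.

1645 CE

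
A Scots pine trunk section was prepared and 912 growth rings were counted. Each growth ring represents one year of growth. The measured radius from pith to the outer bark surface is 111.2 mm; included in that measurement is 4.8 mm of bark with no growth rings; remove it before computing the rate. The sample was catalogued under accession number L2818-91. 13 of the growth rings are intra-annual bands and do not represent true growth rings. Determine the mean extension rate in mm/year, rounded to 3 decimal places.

After corrections the count is 912 − 13 = 899 growth rings.
Net length = 111.2 − 4.8 = 106.4 mm.
Extension rate ≈ 106.4 / 899 = 0.118 mm/year.

0.118 mm/year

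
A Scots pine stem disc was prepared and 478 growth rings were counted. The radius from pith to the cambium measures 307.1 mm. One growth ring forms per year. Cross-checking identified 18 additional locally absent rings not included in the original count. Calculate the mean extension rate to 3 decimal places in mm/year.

Adjusted count: 478 + 18 = 496 growth rings.
307.1 mm over 496 years gives 307.1 / 496 ≈ 0.619 mm/year.

0.619 mm/year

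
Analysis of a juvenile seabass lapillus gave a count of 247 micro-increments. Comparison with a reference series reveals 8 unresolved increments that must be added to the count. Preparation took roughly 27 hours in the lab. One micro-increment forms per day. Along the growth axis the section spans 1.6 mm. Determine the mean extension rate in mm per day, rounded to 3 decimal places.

After corrections the count is 247 + 8 = 255 micro-increments.
Extension rate ≈ 1.6 / 255 = 0.006 mm per day.

0.006 mm per day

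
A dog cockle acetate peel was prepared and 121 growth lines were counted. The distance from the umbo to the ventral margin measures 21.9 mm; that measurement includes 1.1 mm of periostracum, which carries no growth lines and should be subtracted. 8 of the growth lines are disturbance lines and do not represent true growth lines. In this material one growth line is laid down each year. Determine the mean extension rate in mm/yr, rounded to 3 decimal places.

0.184 mm/yr

Correcting the raw count gives 121 − 8 = 113 true growth lines.
Net length = 21.9 − 1.1 = 20.8 mm.
Mean rate = 20.8 mm / 113 years ≈ 0.184 mm/yr.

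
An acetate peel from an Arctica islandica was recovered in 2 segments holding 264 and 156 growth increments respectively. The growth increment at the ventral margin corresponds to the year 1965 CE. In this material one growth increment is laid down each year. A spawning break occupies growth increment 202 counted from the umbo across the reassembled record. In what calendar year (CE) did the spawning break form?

Total growth increments = 264 + 156 = 420.
Between growth increment 202 and the ventral margin there are 420 − 202 = 218 growth increments.
Counting back 218 years from 1965 CE places the spawning break in 1965 − 218 = 1747 CE.

1747 CE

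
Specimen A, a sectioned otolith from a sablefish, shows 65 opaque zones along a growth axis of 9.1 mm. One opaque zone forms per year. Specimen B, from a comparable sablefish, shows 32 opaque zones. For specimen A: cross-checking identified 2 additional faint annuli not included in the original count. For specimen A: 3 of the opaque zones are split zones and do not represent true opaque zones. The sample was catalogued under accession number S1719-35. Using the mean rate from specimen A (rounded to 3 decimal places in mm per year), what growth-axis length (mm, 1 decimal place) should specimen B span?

Specimen A: after corrections the count is 65 − 3 + 2 = 64 opaque zones.
A: Extension rate ≈ 9.1 / 64 = 0.142 mm/year.
Length of B = 0.142 × 32 = 4.5 mm.

4.5 mm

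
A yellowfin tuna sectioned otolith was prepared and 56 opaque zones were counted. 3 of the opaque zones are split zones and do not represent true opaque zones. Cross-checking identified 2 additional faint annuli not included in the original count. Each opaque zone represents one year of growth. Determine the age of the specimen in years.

55 years

True opaque zone count = 56 − 3 + 2 = 55.
At one opaque zone per year, that is 55 years.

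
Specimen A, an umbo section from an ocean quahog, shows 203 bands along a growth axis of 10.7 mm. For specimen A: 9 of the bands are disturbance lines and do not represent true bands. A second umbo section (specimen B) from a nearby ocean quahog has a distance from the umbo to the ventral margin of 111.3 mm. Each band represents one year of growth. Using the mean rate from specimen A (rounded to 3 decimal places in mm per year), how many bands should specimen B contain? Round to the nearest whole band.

2024 bands

Specimen A: after corrections the count is 203 − 9 = 194 bands.
A: Mean rate = 10.7 mm / 194 years ≈ 0.055 mm/yr.
Specimen B: 111.3 mm / 0.055 mm per year = 2023.64 years ≈ 2024 bands.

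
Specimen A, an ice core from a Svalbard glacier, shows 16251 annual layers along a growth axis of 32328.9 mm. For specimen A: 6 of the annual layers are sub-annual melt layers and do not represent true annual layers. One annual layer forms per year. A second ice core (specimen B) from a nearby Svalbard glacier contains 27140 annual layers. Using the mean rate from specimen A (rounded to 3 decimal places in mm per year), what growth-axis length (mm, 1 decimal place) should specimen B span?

54008.6 mm

Specimen A: adjusted count: 16251 − 6 = 16245 annual layers.
A: Extension rate ≈ 32328.9 / 16245 = 1.990 mm per year.
For B, 1.990 mm/year × 27140 years = 54008.6 mm.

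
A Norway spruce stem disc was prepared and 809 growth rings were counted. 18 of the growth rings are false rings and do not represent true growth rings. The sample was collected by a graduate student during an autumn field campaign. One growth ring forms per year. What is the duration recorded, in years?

Adjusted count: 809 − 18 = 791 growth rings.
At one growth ring per year, that is 791 years.

791 years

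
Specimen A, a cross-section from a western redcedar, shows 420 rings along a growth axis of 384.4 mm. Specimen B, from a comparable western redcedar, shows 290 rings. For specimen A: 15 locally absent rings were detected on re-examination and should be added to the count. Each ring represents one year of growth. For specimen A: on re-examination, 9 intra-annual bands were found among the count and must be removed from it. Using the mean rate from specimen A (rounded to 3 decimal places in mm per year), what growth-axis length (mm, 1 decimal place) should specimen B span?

Specimen A: adjusted count: 420 − 9 + 15 = 426 rings.
A: Extension rate ≈ 384.4 / 426 = 0.902 mm per year.
For B, 0.902 mm/year × 290 years = 261.6 mm.

261.6 mm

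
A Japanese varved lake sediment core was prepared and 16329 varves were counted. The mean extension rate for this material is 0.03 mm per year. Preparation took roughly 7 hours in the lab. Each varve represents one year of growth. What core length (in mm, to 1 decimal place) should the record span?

16329 years of growth are recorded.
16329 years at 0.03 mm/year gives 0.03 × 16329 = 489.9 mm.

489.9 mm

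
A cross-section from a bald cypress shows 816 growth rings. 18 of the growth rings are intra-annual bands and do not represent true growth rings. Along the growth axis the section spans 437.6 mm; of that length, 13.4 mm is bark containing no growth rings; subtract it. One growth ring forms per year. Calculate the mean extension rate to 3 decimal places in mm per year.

0.532 mm per year

After corrections the count is 816 − 18 = 798 growth rings.
Net length = 437.6 − 13.4 = 424.2 mm.
Extension rate ≈ 424.2 / 798 = 0.532 mm per year.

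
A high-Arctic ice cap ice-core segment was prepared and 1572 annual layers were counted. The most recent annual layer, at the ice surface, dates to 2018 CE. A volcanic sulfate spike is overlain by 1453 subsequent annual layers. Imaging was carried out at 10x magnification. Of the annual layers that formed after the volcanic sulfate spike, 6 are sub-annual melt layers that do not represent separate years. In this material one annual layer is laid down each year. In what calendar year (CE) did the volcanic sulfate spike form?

571 CE

There are 1453 annual layers younger than the volcanic sulfate spike.
1453 − 6 false = 1447 true annual layers after the volcanic sulfate spike.
Counting back 1447 years from 2018 CE places the volcanic sulfate spike in 2018 − 1447 = 571 CE.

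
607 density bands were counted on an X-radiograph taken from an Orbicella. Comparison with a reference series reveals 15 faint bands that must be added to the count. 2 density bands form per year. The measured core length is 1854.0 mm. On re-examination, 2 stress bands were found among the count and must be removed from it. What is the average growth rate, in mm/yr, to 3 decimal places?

5.981 mm/yr

True density band count = 607 − 2 + 15 = 620.
620 density bands at 2 per year is 620 / 2 = 310 years.
1854.0 mm over 310 years gives 1854.0 / 310 ≈ 5.981 mm/yr.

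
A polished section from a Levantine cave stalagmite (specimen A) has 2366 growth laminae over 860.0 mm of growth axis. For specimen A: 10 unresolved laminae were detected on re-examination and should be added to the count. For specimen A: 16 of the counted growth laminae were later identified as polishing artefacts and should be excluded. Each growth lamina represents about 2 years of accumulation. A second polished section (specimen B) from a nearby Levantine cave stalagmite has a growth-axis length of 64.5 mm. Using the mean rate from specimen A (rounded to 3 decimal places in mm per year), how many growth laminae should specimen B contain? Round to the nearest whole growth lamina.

177 growth laminae

Specimen A: correcting the raw count gives 2366 − 16 + 10 = 2360 true growth laminae.
Specimen A: multiplying by 2 years per growth lamina: 2360 × 2 = 4720 years.
A: 860.0 mm over 4720 years gives 860.0 / 4720 ≈ 0.182 mm per year.
Specimen B: 64.5 mm / 0.182 mm per year = 354.40 years; at 2 years per growth lamina that is 354.40 / 2 ≈ 177 growth laminae.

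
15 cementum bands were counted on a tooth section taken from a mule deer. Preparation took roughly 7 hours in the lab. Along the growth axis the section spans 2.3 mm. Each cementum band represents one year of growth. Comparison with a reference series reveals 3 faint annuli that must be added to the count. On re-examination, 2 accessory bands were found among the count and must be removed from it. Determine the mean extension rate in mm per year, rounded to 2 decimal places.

0.14 mm per year

True cementum band count = 15 − 2 + 3 = 16.
2.3 mm over 16 years gives 2.3 / 16 ≈ 0.14 mm per year.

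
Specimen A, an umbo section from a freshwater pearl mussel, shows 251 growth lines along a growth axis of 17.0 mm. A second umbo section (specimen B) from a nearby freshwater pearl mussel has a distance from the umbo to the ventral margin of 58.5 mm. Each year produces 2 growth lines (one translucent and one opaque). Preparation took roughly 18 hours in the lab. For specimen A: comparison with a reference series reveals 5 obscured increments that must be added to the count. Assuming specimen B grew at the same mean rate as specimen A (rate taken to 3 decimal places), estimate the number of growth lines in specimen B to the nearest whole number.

880 growth lines

Specimen A: after corrections the count is 251 + 5 = 256 growth lines.
Specimen A: with 2 growth lines per year, 256 / 2 = 128 years.
A: Extension rate ≈ 17.0 / 128 = 0.133 mm/year.
For B, 58.5 / 0.133 = 439.85 years; at 2 growth lines per year that is 439.85 × 2 ≈ 880 growth lines.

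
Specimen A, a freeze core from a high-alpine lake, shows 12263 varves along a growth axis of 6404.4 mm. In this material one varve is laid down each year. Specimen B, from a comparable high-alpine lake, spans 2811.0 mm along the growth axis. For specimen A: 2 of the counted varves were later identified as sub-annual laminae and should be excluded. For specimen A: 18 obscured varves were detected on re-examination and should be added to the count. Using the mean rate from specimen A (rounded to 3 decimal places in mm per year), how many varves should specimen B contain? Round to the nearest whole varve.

Specimen A: after corrections the count is 12263 − 2 + 18 = 12279 varves.
A: 6404.4 mm over 12279 years gives 6404.4 / 12279 ≈ 0.522 mm per year.
For B, 2811.0 / 0.522 = 5385.06 years ≈ 5385 varves.

5385 varves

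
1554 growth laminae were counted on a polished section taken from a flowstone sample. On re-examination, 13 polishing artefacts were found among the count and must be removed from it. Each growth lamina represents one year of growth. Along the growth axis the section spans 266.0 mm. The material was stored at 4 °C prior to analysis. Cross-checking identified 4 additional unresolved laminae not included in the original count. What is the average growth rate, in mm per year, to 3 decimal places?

0.172 mm per year

After corrections the count is 1554 − 13 + 4 = 1545 growth laminae.
Mean rate = 266.0 mm / 1545 years ≈ 0.172 mm per year.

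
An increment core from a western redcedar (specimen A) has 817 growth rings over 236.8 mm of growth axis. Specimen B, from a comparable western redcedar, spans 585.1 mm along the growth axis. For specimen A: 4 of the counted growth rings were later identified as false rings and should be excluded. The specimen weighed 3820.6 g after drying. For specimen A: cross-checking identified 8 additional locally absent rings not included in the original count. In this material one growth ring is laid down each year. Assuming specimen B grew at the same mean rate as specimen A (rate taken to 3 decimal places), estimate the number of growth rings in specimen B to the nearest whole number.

Specimen A: correcting the raw count gives 817 − 4 + 8 = 821 true growth rings.
A: 236.8 mm over 821 years gives 236.8 / 821 ≈ 0.288 mm per year.
B spans 585.1 / 0.288 = 2031.60 years ≈ 2032 growth rings.

2032 growth rings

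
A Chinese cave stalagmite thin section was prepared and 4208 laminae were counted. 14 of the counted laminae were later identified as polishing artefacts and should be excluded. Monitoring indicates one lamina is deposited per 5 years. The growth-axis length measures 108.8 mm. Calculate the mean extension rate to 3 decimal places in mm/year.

0.005 mm/year

After corrections the count is 4208 − 14 = 4194 laminae.
At 5 years per lamina, 4194 × 5 = 20970 years.
108.8 mm over 20970 years gives 108.8 / 20970 ≈ 0.005 mm/year.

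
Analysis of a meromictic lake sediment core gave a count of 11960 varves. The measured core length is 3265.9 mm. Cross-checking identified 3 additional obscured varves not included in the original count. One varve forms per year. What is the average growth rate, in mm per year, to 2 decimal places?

Adjusted count: 11960 + 3 = 11963 varves.
3265.9 mm over 11963 years gives 3265.9 / 11963 ≈ 0.27 mm per year.

0.27 mm per year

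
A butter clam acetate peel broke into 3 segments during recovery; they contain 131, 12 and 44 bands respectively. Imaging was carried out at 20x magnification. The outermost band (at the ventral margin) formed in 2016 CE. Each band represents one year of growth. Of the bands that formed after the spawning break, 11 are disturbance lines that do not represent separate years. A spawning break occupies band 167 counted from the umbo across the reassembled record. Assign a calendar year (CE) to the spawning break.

2007 CE

Total bands = 131 + 12 + 44 = 187.
Between band 167 and the ventral margin there are 187 − 167 = 20 bands.
Excluding 11 false bands: 20 − 11 = 9.
The band at the ventral margin is 2016 CE, so the spawning break dates to 2016 − 9 = 2007 CE.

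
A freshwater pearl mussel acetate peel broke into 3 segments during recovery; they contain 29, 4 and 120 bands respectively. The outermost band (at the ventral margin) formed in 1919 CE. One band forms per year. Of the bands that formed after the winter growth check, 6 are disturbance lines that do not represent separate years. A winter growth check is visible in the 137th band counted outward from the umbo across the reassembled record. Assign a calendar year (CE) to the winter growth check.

1909 CE

Total bands = 29 + 4 + 120 = 153.
Between band 137 and the ventral margin there are 153 − 137 = 16 bands.
Excluding 6 false bands: 16 − 6 = 10.
Counting back 10 years from 1919 CE places the winter growth check in 1919 − 10 = 1909 CE.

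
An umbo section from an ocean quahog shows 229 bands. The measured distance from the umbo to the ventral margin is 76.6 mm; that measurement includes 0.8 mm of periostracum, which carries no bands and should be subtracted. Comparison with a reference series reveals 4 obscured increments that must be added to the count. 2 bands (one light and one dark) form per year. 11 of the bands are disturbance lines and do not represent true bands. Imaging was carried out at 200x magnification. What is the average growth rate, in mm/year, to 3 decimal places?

0.683 mm/year

After corrections the count is 229 − 11 + 4 = 222 bands.
222 bands at 2 per year is 222 / 2 = 111 years.
Removing the 0.8 mm offcut leaves 76.6 − 0.8 = 75.8 mm.
Mean rate = 75.8 mm / 111 years ≈ 0.683 mm/year.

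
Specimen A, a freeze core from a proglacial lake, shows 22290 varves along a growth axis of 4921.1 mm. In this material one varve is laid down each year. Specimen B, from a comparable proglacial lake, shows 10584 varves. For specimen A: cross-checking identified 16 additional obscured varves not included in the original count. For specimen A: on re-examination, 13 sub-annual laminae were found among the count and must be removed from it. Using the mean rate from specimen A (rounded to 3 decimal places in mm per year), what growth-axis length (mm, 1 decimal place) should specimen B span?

Specimen A: true varve count = 22290 − 13 + 16 = 22293.
A: 4921.1 mm over 22293 years gives 4921.1 / 22293 ≈ 0.221 mm/year.
Length of B = 0.221 × 10584 = 2339.1 mm.

2339.1 mm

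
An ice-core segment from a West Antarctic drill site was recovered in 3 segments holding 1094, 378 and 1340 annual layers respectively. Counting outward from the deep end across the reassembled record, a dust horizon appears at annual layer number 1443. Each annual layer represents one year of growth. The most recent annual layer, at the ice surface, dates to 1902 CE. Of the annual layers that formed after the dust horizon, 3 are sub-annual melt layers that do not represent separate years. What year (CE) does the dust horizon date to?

Total annual layers = 1094 + 378 + 1340 = 2812.
2812 − 1443 = 1369 annual layers lie beyond the dust horizon toward the ice surface.
Removing the 3 false annual layers leaves 1369 − 3 = 1366 true annual layers beyond the dust horizon.
1902 − 1366 = 536 CE.

536 CE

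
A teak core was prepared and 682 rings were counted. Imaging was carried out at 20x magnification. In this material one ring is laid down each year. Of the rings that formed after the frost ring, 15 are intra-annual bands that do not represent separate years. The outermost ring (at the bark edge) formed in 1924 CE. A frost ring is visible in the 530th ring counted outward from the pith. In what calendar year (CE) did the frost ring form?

1787 CE

682 − 530 = 152 rings lie beyond the frost ring toward the bark edge.
Excluding 15 false rings: 152 − 15 = 137.
1924 − 137 = 1787 CE.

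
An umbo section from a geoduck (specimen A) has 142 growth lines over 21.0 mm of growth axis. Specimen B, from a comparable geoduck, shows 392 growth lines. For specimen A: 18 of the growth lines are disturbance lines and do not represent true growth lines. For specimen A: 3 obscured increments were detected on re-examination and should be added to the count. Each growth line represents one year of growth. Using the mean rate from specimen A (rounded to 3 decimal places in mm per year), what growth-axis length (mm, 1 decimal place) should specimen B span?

Specimen A: after corrections the count is 142 − 18 + 3 = 127 growth lines.
A: Extension rate ≈ 21.0 / 127 = 0.165 mm per year.
Length of B = 0.165 × 392 = 64.7 mm.

64.7 mm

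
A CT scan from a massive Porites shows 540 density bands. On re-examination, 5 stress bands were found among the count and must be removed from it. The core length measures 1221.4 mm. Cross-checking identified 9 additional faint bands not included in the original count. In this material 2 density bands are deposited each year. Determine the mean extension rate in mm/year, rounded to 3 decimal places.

4.490 mm/year

True density band count = 540 − 5 + 9 = 544.
With 2 density bands per year, 544 / 2 = 272 years.
Mean rate = 1221.4 mm / 272 years ≈ 4.490 mm/year.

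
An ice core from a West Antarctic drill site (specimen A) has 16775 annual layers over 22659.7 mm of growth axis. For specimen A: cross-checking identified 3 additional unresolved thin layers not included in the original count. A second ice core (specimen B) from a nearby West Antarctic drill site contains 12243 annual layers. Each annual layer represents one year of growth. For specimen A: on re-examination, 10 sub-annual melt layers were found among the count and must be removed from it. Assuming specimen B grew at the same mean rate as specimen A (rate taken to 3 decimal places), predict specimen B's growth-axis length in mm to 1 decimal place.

16540.3 mm

Specimen A: after corrections the count is 16775 − 10 + 3 = 16768 annual layers.
A: 22659.7 mm over 16768 years gives 22659.7 / 16768 ≈ 1.351 mm/yr.
Length of B = 1.351 × 12243 = 16540.3 mm.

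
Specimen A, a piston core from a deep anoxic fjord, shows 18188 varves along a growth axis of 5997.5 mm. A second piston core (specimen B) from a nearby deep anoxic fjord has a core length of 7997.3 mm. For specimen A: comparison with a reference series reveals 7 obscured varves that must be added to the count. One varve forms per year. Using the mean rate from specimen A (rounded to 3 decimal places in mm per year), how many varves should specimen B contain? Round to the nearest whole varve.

Specimen A: correcting the raw count gives 18188 + 7 = 18195 true varves.
A: 5997.5 mm over 18195 years gives 5997.5 / 18195 ≈ 0.330 mm/yr.
B spans 7997.3 / 0.330 = 24234.24 years ≈ 24234 varves.

24234 varves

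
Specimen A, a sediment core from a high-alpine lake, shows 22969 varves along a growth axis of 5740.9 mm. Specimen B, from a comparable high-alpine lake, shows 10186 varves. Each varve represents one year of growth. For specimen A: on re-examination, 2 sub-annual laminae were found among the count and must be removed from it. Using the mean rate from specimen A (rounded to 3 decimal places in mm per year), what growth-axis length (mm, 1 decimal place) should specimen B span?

2546.5 mm

Specimen A: true varve count = 22969 − 2 = 22967.
A: 5740.9 mm over 22967 years gives 5740.9 / 22967 ≈ 0.250 mm per year.
B's length ≈ 0.250 × 10186 = 2546.5 mm.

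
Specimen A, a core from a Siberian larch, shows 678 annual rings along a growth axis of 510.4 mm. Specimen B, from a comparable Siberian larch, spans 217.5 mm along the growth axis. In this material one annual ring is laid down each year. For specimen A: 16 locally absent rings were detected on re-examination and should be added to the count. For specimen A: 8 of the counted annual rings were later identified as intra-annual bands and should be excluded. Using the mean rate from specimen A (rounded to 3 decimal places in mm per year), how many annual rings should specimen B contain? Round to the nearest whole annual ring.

292 annual rings

Specimen A: after corrections the count is 678 − 8 + 16 = 686 annual rings.
A: Extension rate ≈ 510.4 / 686 = 0.744 mm/year.
B spans 217.5 / 0.744 = 292.34 years ≈ 292 annual rings.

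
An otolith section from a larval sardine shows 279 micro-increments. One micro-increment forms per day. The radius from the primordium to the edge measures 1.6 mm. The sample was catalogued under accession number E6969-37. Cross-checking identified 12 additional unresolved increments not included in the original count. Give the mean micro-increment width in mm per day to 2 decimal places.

0.01 mm per day

Adjusted count: 279 + 12 = 291 micro-increments.
Mean rate = 1.6 mm / 291 days ≈ 0.01 mm per day.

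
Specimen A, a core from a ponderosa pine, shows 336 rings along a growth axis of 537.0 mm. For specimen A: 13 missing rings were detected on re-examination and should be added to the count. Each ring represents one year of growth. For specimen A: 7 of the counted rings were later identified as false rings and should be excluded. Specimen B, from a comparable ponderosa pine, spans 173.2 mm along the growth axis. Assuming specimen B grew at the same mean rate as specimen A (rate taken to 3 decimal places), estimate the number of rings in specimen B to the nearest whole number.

Specimen A: correcting the raw count gives 336 − 7 + 13 = 342 true rings.
A: 537.0 mm over 342 years gives 537.0 / 342 ≈ 1.570 mm/yr.
Specimen B: 173.2 mm / 1.570 mm per year = 110.32 years ≈ 110 rings.

110 rings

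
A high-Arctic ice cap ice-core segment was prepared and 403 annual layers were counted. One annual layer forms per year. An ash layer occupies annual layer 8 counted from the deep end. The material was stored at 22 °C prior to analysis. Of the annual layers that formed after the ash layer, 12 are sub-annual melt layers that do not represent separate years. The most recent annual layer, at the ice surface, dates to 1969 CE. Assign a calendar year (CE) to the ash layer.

Between annual layer 8 and the ice surface there are 403 − 8 = 395 annual layers.
Removing the 12 false annual layers leaves 395 − 12 = 383 true annual layers beyond the ash layer.
Counting back 383 years from 1969 CE places the ash layer in 1969 − 383 = 1586 CE.

1586 CE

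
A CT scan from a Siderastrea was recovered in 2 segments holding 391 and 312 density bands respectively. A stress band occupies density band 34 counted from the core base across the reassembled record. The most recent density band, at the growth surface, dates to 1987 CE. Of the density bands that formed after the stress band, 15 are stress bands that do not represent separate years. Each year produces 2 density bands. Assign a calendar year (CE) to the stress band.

1660 CE

Total density bands = 391 + 312 = 703.
Between density band 34 and the growth surface there are 703 − 34 = 669 density bands.
Excluding 15 false density bands: 669 − 15 = 654.
With 2 density bands per year, 654 / 2 = 327 years.
Counting back 327 years from 1987 CE places the stress band in 1987 − 327 = 1660 CE.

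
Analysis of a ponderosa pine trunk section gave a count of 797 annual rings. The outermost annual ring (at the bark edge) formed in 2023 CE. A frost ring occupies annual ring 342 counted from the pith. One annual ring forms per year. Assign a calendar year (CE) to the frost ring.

1568 CE

The frost ring sits at annual ring 342 from the pith, so 797 − 342 = 455 annual rings formed after it.
Counting back 455 years from 2023 CE places the frost ring in 2023 − 455 = 1568 CE.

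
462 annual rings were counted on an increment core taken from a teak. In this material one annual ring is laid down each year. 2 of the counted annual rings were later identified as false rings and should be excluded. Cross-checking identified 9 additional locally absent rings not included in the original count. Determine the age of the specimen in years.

469 yr

Adjusted count: 462 − 2 + 9 = 469 annual rings.
At one annual ring per year, that is 469 years.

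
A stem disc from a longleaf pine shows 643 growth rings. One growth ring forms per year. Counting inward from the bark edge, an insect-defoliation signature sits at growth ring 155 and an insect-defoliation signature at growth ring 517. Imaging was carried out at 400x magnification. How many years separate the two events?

362 yr

The two markers are separated by 517 − 155 = 362 growth rings.
One growth ring per year makes the interval 362 years.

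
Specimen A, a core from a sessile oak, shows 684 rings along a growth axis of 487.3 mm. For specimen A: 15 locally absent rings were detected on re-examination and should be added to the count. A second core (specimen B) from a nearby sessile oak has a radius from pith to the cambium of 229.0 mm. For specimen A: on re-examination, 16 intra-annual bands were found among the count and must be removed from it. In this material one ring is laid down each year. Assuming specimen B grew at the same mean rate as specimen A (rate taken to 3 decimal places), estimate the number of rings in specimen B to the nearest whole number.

321 rings

Specimen A: true ring count = 684 − 16 + 15 = 683.
A: Mean rate = 487.3 mm / 683 years ≈ 0.713 mm/year.
For B, 229.0 / 0.713 = 321.18 years ≈ 321 rings.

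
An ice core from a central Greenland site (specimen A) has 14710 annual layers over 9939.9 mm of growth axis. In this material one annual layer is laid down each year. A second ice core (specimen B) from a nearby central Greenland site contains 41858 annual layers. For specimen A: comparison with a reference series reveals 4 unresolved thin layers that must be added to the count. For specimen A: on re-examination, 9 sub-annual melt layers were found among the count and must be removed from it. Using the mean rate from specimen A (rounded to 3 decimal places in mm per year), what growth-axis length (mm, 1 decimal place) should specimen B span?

Specimen A: adjusted count: 14710 − 9 + 4 = 14705 annual layers.
A: Extension rate ≈ 9939.9 / 14705 = 0.676 mm/yr.
For B, 0.676 mm/year × 41858 years = 28296.0 mm.

28296.0 mm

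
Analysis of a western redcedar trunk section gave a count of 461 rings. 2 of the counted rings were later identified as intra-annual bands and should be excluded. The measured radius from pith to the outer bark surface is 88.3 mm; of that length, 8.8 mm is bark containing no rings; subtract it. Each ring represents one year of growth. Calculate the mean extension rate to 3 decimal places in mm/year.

After corrections the count is 461 − 2 = 459 rings.
Net length = 88.3 − 8.8 = 79.5 mm.
79.5 mm over 459 years gives 79.5 / 459 ≈ 0.173 mm/year.

0.173 mm/year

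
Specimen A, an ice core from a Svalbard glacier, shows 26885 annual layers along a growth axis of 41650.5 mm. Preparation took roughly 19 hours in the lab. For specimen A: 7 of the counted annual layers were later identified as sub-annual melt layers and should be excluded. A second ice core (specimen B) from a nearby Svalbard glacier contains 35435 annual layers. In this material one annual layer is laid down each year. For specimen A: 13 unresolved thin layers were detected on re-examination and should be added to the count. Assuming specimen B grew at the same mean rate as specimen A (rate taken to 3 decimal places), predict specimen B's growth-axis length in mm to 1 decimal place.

54888.8 mm

Specimen A: after corrections the count is 26885 − 7 + 13 = 26891 annual layers.
A: 41650.5 mm over 26891 years gives 41650.5 / 26891 ≈ 1.549 mm per year.
For B, 1.549 mm/year × 35435 years = 54888.8 mm.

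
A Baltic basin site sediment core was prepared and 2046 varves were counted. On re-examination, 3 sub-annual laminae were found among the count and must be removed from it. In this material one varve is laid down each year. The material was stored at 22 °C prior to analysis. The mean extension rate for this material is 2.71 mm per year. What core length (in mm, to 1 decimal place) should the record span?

5536.5 mm

Adjusted count: 2046 − 3 = 2043 varves.
Length ≈ 2.71 × 2043 = 5536.5 mm.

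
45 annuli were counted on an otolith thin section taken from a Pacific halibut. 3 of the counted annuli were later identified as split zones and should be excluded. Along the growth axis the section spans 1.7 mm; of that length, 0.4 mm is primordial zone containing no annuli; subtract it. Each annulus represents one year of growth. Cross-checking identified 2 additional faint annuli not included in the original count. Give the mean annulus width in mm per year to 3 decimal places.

Correcting the raw count gives 45 − 3 + 2 = 44 true annuli.
Removing the 0.4 mm offcut leaves 1.7 − 0.4 = 1.3 mm.
1.3 mm over 44 years gives 1.3 / 44 ≈ 0.030 mm per year.

0.030 mm per year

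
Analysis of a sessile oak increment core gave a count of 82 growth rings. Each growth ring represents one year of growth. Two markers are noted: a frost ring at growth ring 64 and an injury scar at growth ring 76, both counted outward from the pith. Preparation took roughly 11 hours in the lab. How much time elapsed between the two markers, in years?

12 yr

76 − 64 = 12 growth rings lie between the two events.
At one growth ring per year, 12 years elapsed between them.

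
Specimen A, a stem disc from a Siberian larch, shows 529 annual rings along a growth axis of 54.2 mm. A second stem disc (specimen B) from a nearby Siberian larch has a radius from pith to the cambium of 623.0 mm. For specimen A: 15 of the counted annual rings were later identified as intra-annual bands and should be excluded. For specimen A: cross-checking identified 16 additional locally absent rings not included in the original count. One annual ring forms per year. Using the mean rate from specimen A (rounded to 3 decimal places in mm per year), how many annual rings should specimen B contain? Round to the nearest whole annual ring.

Specimen A: after corrections the count is 529 − 15 + 16 = 530 annual rings.
A: Mean rate = 54.2 mm / 530 years ≈ 0.102 mm/year.
For B, 623.0 / 0.102 = 6107.84 years ≈ 6108 annual rings.

6108 annual rings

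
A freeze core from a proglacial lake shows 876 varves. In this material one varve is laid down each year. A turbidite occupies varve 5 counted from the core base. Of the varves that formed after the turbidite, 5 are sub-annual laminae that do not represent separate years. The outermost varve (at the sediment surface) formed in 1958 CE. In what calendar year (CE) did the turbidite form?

1092 CE

Between varve 5 and the sediment surface there are 876 − 5 = 871 varves.
Excluding 5 false varves: 871 − 5 = 866.
1958 − 866 = 1092 CE.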